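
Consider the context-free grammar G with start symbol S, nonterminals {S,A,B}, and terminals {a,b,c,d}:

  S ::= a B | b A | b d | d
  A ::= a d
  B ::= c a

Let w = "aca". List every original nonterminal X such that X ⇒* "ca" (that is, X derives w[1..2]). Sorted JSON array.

CNF form of G:
  S -> T0 B | T3 A | T3 T1 | d
  A -> T0 T1
  B -> T2 T0
  T0 -> a
  T1 -> d
  T2 -> c
  T3 -> b

CYK table (by increasing span), restricted to cells inside w[1..2]:
  T[1,1] 'c' = {T2}  orig:{}
  T[2,2] 'a' = {T0}  orig:{}
  T[1,2] 'ca' = {B}

Original NTs in T[1,2] deriving "ca": ["B"]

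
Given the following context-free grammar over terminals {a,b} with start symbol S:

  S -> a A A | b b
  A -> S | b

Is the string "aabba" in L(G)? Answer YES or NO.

CNF form of G:
  S -> T0 X3 | T1 T1
  A -> T0 X2 | T1 T1 | b
  T0 -> a
  T1 -> b
  X2 -> A A
  X3 -> A A

CYK fill:
  [0..0]={T0}  "a"  orig:{}
  [1..1]={T0}  "a"  orig:{}
  [2..2]={A,T1}  "b"  orig:{A}
  [3..3]={A,T1}  "b"  orig:{A}
  [4..4]={T0}  "a"  orig:{}
  [0..1]=∅  "aa"
  [1..2]=∅  "ab"
  [2..3]={A,S,X2,X3}  "bb"  orig:{A,S}
  [3..4]=∅  "ba"
  [0..2]=∅  "aab"
  [1..3]={A,S}  "abb"
  [2..4]=∅  "bba"
  [0..3]=∅  "aabb"
  [1..4]=∅  "abba"
  [0..4]=∅  "aabba"

S ∉ T[0,4] ⇒ NO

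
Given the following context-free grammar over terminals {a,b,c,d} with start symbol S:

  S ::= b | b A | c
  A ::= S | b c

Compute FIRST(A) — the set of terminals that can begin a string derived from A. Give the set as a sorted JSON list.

Compute FIRST by fixpoint:
[1]
  A via A→b c: +{b}
  S via S→b: +{b}
  S via S→c: +{c}
  S: {b,c}  A: {b}
[2]
  A via A→S: +{c}
  S: {b,c}  A: {b,c}
[3] (stable)
  S: {b,c}  A: {b,c}

FIRST(A) = ["b", "c"]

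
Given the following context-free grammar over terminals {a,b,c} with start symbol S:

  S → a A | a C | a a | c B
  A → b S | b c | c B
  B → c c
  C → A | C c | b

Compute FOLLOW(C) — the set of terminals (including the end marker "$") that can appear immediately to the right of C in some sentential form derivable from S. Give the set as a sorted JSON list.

Compute FIRST by fixpoint:
[1]
  A via A→b S: +{b}
  A via A→c B: +{c}
  B via B→c c: +{c}
  C via C→A: +{b,c}
  S via S→a A: +{a}
  S via S→c B: +{c}
  FIRST[S]={a,c}  FIRST[A]={b,c}  FIRST[B]={c}  FIRST[C]={b,c}
[2] (stable)
  FIRST[S]={a,c}  FIRST[A]={b,c}  FIRST[B]={c}  FIRST[C]={b,c}

FOLLOW sets:
FOLLOW(S) := {$}
pass 1:
  C→C c: FOLLOW(C) ⊇ FIRST(c) = {c}; new: +{c}
  S→a A: FOLLOW(A) ⊇ FOLLOW(S) ⊇ {$}; new: +{$}
  S→a C: FOLLOW(C) ⊇ FOLLOW(S) ⊇ {$}; new: +{$}
  S→c B: FOLLOW(B) ⊇ FOLLOW(S) ⊇ {$}; new: +{$}
  FOLLOW(S)={$}  FOLLOW(A)={$}  FOLLOW(B)={$}  FOLLOW(C)={$,c}
pass 2:
  C→A: FOLLOW(A) ⊇ FOLLOW(C) ⊇ {$,c}; new: +{c}
  FOLLOW(S)={$}  FOLLOW(A)={$,c}  FOLLOW(B)={$}  FOLLOW(C)={$,c}
pass 3:
  A→b S: FOLLOW(S) ⊇ FOLLOW(A) ⊇ {$,c}; new: +{c}
  A→c B: FOLLOW(B) ⊇ FOLLOW(A) ⊇ {$,c}; new: +{c}
  FOLLOW(S)={$,c}  FOLLOW(A)={$,c}  FOLLOW(B)={$,c}  FOLLOW(C)={$,c}
pass 4: (stable)
  FOLLOW(S)={$,c}  FOLLOW(A)={$,c}  FOLLOW(B)={$,c}  FOLLOW(C)={$,c}

FOLLOW(C) = ["$", "c"]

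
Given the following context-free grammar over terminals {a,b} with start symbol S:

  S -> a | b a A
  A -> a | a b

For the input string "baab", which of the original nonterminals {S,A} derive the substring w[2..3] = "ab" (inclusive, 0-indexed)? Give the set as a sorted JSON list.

CNF form of G:
  S -> T1 X2 | a
  A -> T0 T1 | a
  T0 -> a
  T1 -> b
  X2 -> T0 A

Fill CYK table bottom-up — only the sub-triangle for w[2..3]:
  cell(2,2) a: {A,S,T0}  orig:{A,S}
  cell(3,3) b: {T1}  orig:{}
  cell(2,3) ab: {A}

Original NTs in T[2,3] deriving "ab": ["A"]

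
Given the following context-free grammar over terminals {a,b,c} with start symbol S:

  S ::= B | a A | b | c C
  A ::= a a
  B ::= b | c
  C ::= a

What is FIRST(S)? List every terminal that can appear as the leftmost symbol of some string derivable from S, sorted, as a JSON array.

FIRST iteration:
pass 1:
  A via A→a a: +{a}
  B via B→b: +{b}
  B via B→c: +{c}
  C via C→a: +{a}
  S via S→B: +{b,c}
  S via S→a A: +{a}
  FIRST[S]={a,b,c}  FIRST[A]={a}  FIRST[B]={b,c}  FIRST[C]={a}
pass 2: (no change)
  FIRST[S]={a,b,c}  FIRST[A]={a}  FIRST[B]={b,c}  FIRST[C]={a}

FIRST(S) = ["a", "b", "c"]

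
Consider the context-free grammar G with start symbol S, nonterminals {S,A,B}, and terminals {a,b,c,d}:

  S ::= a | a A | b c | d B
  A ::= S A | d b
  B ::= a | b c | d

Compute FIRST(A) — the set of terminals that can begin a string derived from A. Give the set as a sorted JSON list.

Compute FIRST by fixpoint:
round 1:
  A via A→d b: +{d}
  B via B→a: +{a}
  B via B→b c: +{b}
  B via B→d: +{d}
  S via S→a: +{a}
  S via S→b c: +{b}
  S via S→d B: +{d}
  FIRST[S]={a,b,d}  FIRST[A]={d}  FIRST[B]={a,b,d}
round 2:
  A via A→S A: +{a,b}
  FIRST[S]={a,b,d}  FIRST[A]={a,b,d}  FIRST[B]={a,b,d}
round 3: — fixpoint
  FIRST[S]={a,b,d}  FIRST[A]={a,b,d}  FIRST[B]={a,b,d}

FIRST(A) = ["a", "b", "d"]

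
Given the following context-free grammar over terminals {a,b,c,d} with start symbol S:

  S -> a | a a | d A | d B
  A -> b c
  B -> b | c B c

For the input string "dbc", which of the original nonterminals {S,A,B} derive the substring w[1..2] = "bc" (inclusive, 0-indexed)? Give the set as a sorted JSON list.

Convert to CNF:
  S -> T2 T2 | T3 A | T3 B | a
  A -> T0 T1
  B -> T1 X4 | b
  T0 -> b
  T1 -> c
  T2 -> a
  T3 -> d
  X4 -> B T1

Fill CYK table bottom-up (cells [i..j] with 1 ≤ i ≤ j ≤ 2 only):
  T[1,1] 'b' = {B,T0}  orig:{B}
  T[2,2] 'c' = {T1}  orig:{}
  T[1,2] 'bc' = {A,X4}  orig:{A}

Original NTs in T[1,2] deriving "bc": ["A"]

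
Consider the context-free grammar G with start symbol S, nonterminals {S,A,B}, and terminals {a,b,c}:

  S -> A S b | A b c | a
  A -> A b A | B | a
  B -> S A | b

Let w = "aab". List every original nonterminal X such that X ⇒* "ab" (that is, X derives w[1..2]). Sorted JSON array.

Convert to CNF:
  S -> A X3 | A X4 | a
  A -> A X2 | S A | a | b
  B -> S A | b
  T0 -> b
  T1 -> c
  X2 -> T0 A
  X3 -> S T0
  X4 -> T0 T1

Fill CYK table bottom-up — only the sub-triangle for w[1..2]:
  cell(1,1) a: {A,S}
  cell(2,2) b: {A,B,T0}  orig:{A,B}
  cell(1,2) ab: {A,B,X3}  orig:{A,B}

Original NTs in T[1,2] deriving "ab": ["A", "B"]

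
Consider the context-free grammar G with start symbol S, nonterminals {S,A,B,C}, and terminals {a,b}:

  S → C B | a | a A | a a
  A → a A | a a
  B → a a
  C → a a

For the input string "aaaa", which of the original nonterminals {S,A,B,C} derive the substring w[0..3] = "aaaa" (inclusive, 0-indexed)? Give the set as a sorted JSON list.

Convert to CNF:
  S -> C B | T0 A | T0 T0 | a
  A -> T0 A | T0 T0
  B -> T0 T0
  C -> T0 T0
  T0 -> a

CYK fill, restricted to cells inside w[0..3]:
  T[0,0] 'a' = {S,T0}  orig:{S}
  T[1,1] 'a' = {S,T0}  orig:{S}
  T[2,2] 'a' = {S,T0}  orig:{S}
  T[3,3] 'a' = {S,T0}  orig:{S}
  T[0,1] 'aa' = {A,B,C,S}
  T[1,2] 'aa' = {A,B,C,S}
  T[2,3] 'aa' = {A,B,C,S}
  T[0,2] 'aaa' = {A,S}
  T[1,3] 'aaa' = {A,S}
  T[0,3] 'aaaa' = {A,S}

Original NTs in T[0,3] deriving "aaaa": ["A", "S"]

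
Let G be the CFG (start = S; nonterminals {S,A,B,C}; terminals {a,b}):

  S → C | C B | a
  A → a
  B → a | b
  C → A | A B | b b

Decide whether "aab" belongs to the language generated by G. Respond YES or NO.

CNF form of G:
  S -> A B | C B | T0 T0 | a
  A -> a
  B -> a | b
  C -> A B | T0 T0 | a
  T0 -> b

CYK fill:
  T[0,0] 'a' = {A,B,C,S}
  T[1,1] 'a' = {A,B,C,S}
  T[2,2] 'b' = {B,T0}  orig:{B}
  T[0,1] 'aa' = {C,S}
  T[1,2] 'ab' = {C,S}
  T[0,2] 'aab' = {S}

S ∈ T[0,2] ⇒ YES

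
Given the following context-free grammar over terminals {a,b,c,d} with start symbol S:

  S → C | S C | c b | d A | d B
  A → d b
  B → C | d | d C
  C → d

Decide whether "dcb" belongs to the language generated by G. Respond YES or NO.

Convert to CNF:
  S -> S C | T0 A | T0 B | T2 T1 | d
  A -> T0 T1
  B -> T0 C | d
  C -> d
  T0 -> d
  T1 -> b
  T2 -> c

Fill CYK table bottom-up:
  cell(0,0) d: {B,C,S,T0}  orig:{B,C,S}
  cell(1,1) c: {T2}  orig:{}
  cell(2,2) b: {T1}  orig:{}
  cell(0,1) dc: ∅
  cell(1,2) cb: {S}
  cell(0,2) dcb: ∅

S ∉ T[0,2] ⇒ NO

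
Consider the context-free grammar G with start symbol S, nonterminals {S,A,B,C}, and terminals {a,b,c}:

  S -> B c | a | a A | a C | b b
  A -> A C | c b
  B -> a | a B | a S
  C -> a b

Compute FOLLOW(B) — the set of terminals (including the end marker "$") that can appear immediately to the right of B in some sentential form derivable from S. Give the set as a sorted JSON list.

FIRST sets, iterate to fixpoint:
[1]
  A via A→c b: +{c}
  B via B→a: +{a}
  C via C→a b: +{a}
  S via S→B c: +{a}
  S via S→b b: +{b}
  FIRST(S)={a,b}  FIRST(A)={c}  FIRST(B)={a}  FIRST(C)={a}
[2] done
  FIRST(S)={a,b}  FIRST(A)={c}  FIRST(B)={a}  FIRST(C)={a}

FOLLOW iteration:
seed FOLLOW(S) with $
iter 1:
  A→A C: FOLLOW(A) ⊇ FIRST(C) = {a}; new: +{a}
  A→A C: FOLLOW(C) ⊇ FOLLOW(A) ⊇ {a}; new: +{a}
  S→B c: FOLLOW(B) ⊇ FIRST(c) = {c}; new: +{c}
  S→a A: FOLLOW(A) ⊇ FOLLOW(S) ⊇ {$}; new: +{$}
  S→a C: FOLLOW(C) ⊇ FOLLOW(S) ⊇ {$}; new: +{$}
  FOLLOW(S)={$}  FOLLOW(A)={$,a}  FOLLOW(B)={c}  FOLLOW(C)={$,a}
iter 2:
  B→a S: FOLLOW(S) ⊇ FOLLOW(B) ⊇ {c}; new: +{c}
  S→a A: FOLLOW(A) ⊇ FOLLOW(S) ⊇ {$,c}; new: +{c}
  S→a C: FOLLOW(C) ⊇ FOLLOW(S) ⊇ {$,c}; new: +{c}
  FOLLOW(S)={$,c}  FOLLOW(A)={$,a,c}  FOLLOW(B)={c}  FOLLOW(C)={$,a,c}
iter 3: done
  FOLLOW(S)={$,c}  FOLLOW(A)={$,a,c}  FOLLOW(B)={c}  FOLLOW(C)={$,a,c}

FOLLOW(B) = ["c"]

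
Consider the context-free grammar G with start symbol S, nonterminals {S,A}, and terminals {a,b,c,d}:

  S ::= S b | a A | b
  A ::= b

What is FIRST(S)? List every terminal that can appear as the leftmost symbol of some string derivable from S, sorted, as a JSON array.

Compute FIRST by fixpoint:
iter 1:
  A via A→b: +{b}
  S via S→a A: +{a}
  S via S→b: +{b}
  FIRST[S]={a,b}  FIRST[A]={b}
iter 2: (stable)
  FIRST[S]={a,b}  FIRST[A]={b}

FIRST(S) = ["a", "b"]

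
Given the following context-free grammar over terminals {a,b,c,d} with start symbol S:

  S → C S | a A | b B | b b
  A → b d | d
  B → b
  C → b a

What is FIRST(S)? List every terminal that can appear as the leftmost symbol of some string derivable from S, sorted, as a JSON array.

FIRST sets, iterate to fixpoint:
round 1:
  A via A→b d: +{b}
  A via A→d: +{d}
  B via B→b: +{b}
  C via C→b a: +{b}
  S via S→C S: +{b}
  S via S→a A: +{a}
  FIRST(S)={a,b}  FIRST(A)={b,d}  FIRST(B)={b}  FIRST(C)={b}
round 2: (no change)
  FIRST(S)={a,b}  FIRST(A)={b,d}  FIRST(B)={b}  FIRST(C)={b}

FIRST(S) = ["a", "b"]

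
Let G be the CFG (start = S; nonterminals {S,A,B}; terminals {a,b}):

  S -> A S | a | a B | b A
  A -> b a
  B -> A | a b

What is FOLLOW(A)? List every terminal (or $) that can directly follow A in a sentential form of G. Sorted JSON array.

Compute FIRST by fixpoint:
iter 1:
  A via A→b a: +{b}
  B via B→A: +{b}
  B via B→a b: +{a}
  S via S→A S: +{b}
  S via S→a: +{a}
  FIRST[S]={a,b}  FIRST[A]={b}  FIRST[B]={a,b}
iter 2: done
  FIRST[S]={a,b}  FIRST[A]={b}  FIRST[B]={a,b}

FOLLOW sets:
FOLLOW(S) := {$}
iter 1:
  S→A S: FOLLOW(A) ⊇ FIRST(S) = {a,b}; new: +{a,b}
  S→a B: FOLLOW(B) ⊇ FOLLOW(S) ⊇ {$}; new: +{$}
  S→b A: FOLLOW(A) ⊇ FOLLOW(S) ⊇ {$}; new: +{$}
  FOLLOW[S]={$}  FOLLOW[A]={$,a,b}  FOLLOW[B]={$}
iter 2: (stable)
  FOLLOW[S]={$}  FOLLOW[A]={$,a,b}  FOLLOW[B]={$}

FOLLOW(A) = ["$", "a", "b"]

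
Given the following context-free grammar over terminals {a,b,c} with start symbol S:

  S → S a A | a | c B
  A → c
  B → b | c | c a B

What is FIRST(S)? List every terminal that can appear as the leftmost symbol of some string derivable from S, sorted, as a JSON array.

FIRST sets, iterate to fixpoint:
round 1:
  A via A→c: +{c}
  B via B→b: +{b}
  B via B→c: +{c}
  S via S→a: +{a}
  S via S→c B: +{c}
  S: {a,c}  A: {c}  B: {b,c}
round 2: — fixpoint
  S: {a,c}  A: {c}  B: {b,c}

FIRST(S) = ["a", "c"]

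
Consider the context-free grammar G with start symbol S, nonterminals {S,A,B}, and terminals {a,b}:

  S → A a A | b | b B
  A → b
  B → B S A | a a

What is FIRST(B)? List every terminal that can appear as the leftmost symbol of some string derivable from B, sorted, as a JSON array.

Compute FIRST by fixpoint:
iter 1:
  A via A→b: +{b}
  B via B→a a: +{a}
  S via S→A a A: +{b}
  FIRST(S)={b}  FIRST(A)={b}  FIRST(B)={a}
iter 2: (no change)
  FIRST(S)={b}  FIRST(A)={b}  FIRST(B)={a}

FIRST(B) = ["a"]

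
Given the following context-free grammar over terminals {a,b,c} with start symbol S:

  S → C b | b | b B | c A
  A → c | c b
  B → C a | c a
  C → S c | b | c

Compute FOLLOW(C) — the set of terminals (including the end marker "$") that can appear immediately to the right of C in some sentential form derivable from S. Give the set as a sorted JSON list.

Compute FIRST by fixpoint:
round 1:
  A via A→c: +{c}
  B via B→c a: +{c}
  C via C→b: +{b}
  C via C→c: +{c}
  S via S→C b: +{b,c}
  S: {b,c}  A: {c}  B: {c}  C: {b,c}
round 2:
  B via B→C a: +{b}
  S: {b,c}  A: {c}  B: {b,c}  C: {b,c}
round 3: (stable)
  S: {b,c}  A: {c}  B: {b,c}  C: {b,c}

FOLLOW sets:
seed FOLLOW(S) with $
[1]
  B→C a: FOLLOW(C) ⊇ FIRST(a) = {a}; new: +{a}
  C→S c: FOLLOW(S) ⊇ FIRST(c) = {c}; new: +{c}
  S→C b: FOLLOW(C) ⊇ FIRST(b) = {b}; new: +{b}
  S→b B: FOLLOW(B) ⊇ FOLLOW(S) ⊇ {$,c}; new: +{$,c}
  S→c A: FOLLOW(A) ⊇ FOLLOW(S) ⊇ {$,c}; new: +{$,c}
  S: {$,c}  A: {$,c}  B: {$,c}  C: {a,b}
[2] (no change)
  S: {$,c}  A: {$,c}  B: {$,c}  C: {a,b}

FOLLOW(C) = ["a", "b"]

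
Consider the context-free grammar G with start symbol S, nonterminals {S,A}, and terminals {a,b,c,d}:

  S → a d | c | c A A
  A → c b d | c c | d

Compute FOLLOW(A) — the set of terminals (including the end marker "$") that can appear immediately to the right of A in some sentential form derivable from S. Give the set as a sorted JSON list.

FIRST sets, iterate to fixpoint:
iter 1:
  A via A→c b d: +{c}
  A via A→d: +{d}
  S via S→a d: +{a}
  S via S→c: +{c}
  S: {a,c}  A: {c,d}
iter 2: (no change)
  S: {a,c}  A: {c,d}

FOLLOW sets:
seed FOLLOW(S) with $
round 1:
  S→c A A: FOLLOW(A) ⊇ FIRST(A) = {c,d}; new: +{c,d}
  S→c A A: FOLLOW(A) ⊇ FOLLOW(S) ⊇ {$}; new: +{$}
  FOLLOW[S]={$}  FOLLOW[A]={$,c,d}
round 2: done
  FOLLOW[S]={$}  FOLLOW[A]={$,c,d}

FOLLOW(A) = ["$", "c", "d"]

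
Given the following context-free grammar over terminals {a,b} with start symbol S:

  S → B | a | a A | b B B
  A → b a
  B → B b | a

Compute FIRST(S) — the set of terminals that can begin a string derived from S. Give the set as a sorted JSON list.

FIRST sets, iterate to fixpoint:
pass 1:
  A via A→b a: +{b}
  B via B→a: +{a}
  S via S→B: +{a}
  S via S→b B B: +{b}
  FIRST[S]={a,b}  FIRST[A]={b}  FIRST[B]={a}
pass 2: done
  FIRST[S]={a,b}  FIRST[A]={b}  FIRST[B]={a}

FIRST(S) = ["a", "b"]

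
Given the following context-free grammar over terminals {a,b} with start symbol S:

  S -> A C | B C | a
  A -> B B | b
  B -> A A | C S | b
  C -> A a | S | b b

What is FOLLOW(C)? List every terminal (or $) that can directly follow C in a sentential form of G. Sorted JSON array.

FIRST iteration:
[1]
  A via A→b: +{b}
  B via B→A A: +{b}
  C via C→A a: +{b}
  S via S→A C: +{b}
  S via S→a: +{a}
  FIRST(S)={a,b}  FIRST(A)={b}  FIRST(B)={b}  FIRST(C)={b}
[2]
  C via C→S: +{a}
  FIRST(S)={a,b}  FIRST(A)={b}  FIRST(B)={b}  FIRST(C)={a,b}
[3]
  B via B→C S: +{a}
  FIRST(S)={a,b}  FIRST(A)={b}  FIRST(B)={a,b}  FIRST(C)={a,b}
[4]
  A via A→B B: +{a}
  FIRST(S)={a,b}  FIRST(A)={a,b}  FIRST(B)={a,b}  FIRST(C)={a,b}
[5] (stable)
  FIRST(S)={a,b}  FIRST(A)={a,b}  FIRST(B)={a,b}  FIRST(C)={a,b}

Compute FOLLOW by fixpoint:
FOLLOW(S) := {$}
pass 1:
  A→B B: FOLLOW(B) ⊇ FIRST(B) = {a,b}; new: +{a,b}
  B→A A: FOLLOW(A) ⊇ FIRST(A) = {a,b}; new: +{a,b}
  B→C S: FOLLOW(C) ⊇ FIRST(S) = {a,b}; new: +{a,b}
  B→C S: FOLLOW(S) ⊇ FOLLOW(B) ⊇ {a,b}; new: +{a,b}
  S→A C: FOLLOW(C) ⊇ FOLLOW(S) ⊇ {$,a,b}; new: +{$}
  FOLLOW[S]={$,a,b}  FOLLOW[A]={a,b}  FOLLOW[B]={a,b}  FOLLOW[C]={$,a,b}
pass 2: (no change)
  FOLLOW[S]={$,a,b}  FOLLOW[A]={a,b}  FOLLOW[B]={a,b}  FOLLOW[C]={$,a,b}

FOLLOW(C) = ["$", "a", "b"]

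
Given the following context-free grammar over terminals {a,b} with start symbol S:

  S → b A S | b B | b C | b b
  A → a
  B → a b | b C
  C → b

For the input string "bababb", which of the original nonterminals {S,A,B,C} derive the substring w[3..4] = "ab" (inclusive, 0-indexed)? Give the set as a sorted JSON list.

Convert to CNF:
  S -> T1 B | T1 C | T1 T1 | T1 X2
  A -> a
  B -> T0 T1 | T1 C
  C -> b
  T0 -> a
  T1 -> b
  X2 -> A S

CYK table (by increasing span) (cells [i..j] with 3 ≤ i ≤ j ≤ 4 only):
  [3..3]={A,T0}  "a"  orig:{A}
  [4..4]={C,T1}  "b"  orig:{C}
  [3..4]={B}  "ab"

Original NTs in T[3,4] deriving "ab": ["B"]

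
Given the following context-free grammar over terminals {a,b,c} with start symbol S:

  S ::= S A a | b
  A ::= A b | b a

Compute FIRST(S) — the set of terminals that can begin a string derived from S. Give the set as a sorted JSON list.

FIRST sets, iterate to fixpoint:
pass 1:
  A via A→b a: +{b}
  S via S→b: +{b}
  FIRST(S)={b}  FIRST(A)={b}
pass 2: done
  FIRST(S)={b}  FIRST(A)={b}

FIRST(S) = ["b"]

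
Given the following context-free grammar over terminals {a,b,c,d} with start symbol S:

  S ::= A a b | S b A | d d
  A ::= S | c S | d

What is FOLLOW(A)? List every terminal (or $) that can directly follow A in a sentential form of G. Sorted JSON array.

FIRST iteration:
[1]
  A via A→c S: +{c}
  A via A→d: +{d}
  S via S→A a b: +{c,d}
  FIRST[S]={c,d}  FIRST[A]={c,d}
[2] (stable)
  FIRST[S]={c,d}  FIRST[A]={c,d}

FOLLOW iteration:
seed FOLLOW(S) with $
round 1:
  S→A a b: FOLLOW(A) ⊇ FIRST(a) = {a}; new: +{a}
  S→S b A: FOLLOW(S) ⊇ FIRST(b) = {b}; new: +{b}
  S→S b A: FOLLOW(A) ⊇ FOLLOW(S) ⊇ {$,b}; new: +{$,b}
  FOLLOW(S)={$,b}  FOLLOW(A)={$,a,b}
round 2:
  A→S: FOLLOW(S) ⊇ FOLLOW(A) ⊇ {$,a,b}; new: +{a}
  FOLLOW(S)={$,a,b}  FOLLOW(A)={$,a,b}
round 3: (stable)
  FOLLOW(S)={$,a,b}  FOLLOW(A)={$,a,b}

FOLLOW(A) = ["$", "a", "b"]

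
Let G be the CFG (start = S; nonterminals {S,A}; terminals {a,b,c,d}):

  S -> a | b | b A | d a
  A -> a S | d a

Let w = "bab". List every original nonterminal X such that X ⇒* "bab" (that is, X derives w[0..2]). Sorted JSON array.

Convert to CNF:
  S -> T1 T0 | T2 A | a | b
  A -> T0 S | T1 T0
  T0 -> a
  T1 -> d
  T2 -> b

Fill CYK table bottom-up — only the sub-triangle for w[0..2]:
  cell(0,0) b: {S,T2}  orig:{S}
  cell(1,1) a: {S,T0}  orig:{S}
  cell(2,2) b: {S,T2}  orig:{S}
  cell(0,1) ba: ∅
  cell(1,2) ab: {A}
  cell(0,2) bab: {S}

Original NTs in T[0,2] deriving "bab": ["S"]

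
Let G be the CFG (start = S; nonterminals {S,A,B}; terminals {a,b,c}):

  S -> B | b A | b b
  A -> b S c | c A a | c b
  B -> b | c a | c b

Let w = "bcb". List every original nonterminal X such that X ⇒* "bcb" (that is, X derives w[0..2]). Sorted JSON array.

Convert to CNF:
  S -> T0 A | T0 T0 | T1 T0 | T1 T2 | b
  A -> T0 X3 | T1 T0 | T1 X4
  B -> T1 T0 | T1 T2 | b
  T0 -> b
  T1 -> c
  T2 -> a
  X3 -> S T1
  X4 -> A T2

CYK fill (cells [i..j] with 0 ≤ i ≤ j ≤ 2 only):
  [0..0]={B,S,T0}  "b"  orig:{B,S}
  [1..1]={T1}  "c"  orig:{}
  [2..2]={B,S,T0}  "b"  orig:{B,S}
  [0..1]={X3}  "bc"  orig:{}
  [1..2]={A,B,S}  "cb"
  [0..2]={S}  "bcb"

Original NTs in T[0,2] deriving "bcb": ["S"]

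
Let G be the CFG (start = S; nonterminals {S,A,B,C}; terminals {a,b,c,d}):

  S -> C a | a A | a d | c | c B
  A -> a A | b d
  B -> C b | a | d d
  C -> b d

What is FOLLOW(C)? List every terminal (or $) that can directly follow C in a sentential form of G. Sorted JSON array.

FIRST sets, iterate to fixpoint:
round 1:
  A via A→a A: +{a}
  A via A→b d: +{b}
  B via B→a: +{a}
  B via B→d d: +{d}
  C via C→b d: +{b}
  S via S→C a: +{b}
  S via S→a A: +{a}
  S via S→c: +{c}
  S: {a,b,c}  A: {a,b}  B: {a,d}  C: {b}
round 2:
  B via B→C b: +{b}
  S: {a,b,c}  A: {a,b}  B: {a,b,d}  C: {b}
round 3: (no change)
  S: {a,b,c}  A: {a,b}  B: {a,b,d}  C: {b}

FOLLOW iteration:
FOLLOW(S) := {$}
[1]
  B→C b: FOLLOW(C) ⊇ FIRST(b) = {b}; new: +{b}
  S→C a: FOLLOW(C) ⊇ FIRST(a) = {a}; new: +{a}
  S→a A: FOLLOW(A) ⊇ FOLLOW(S) ⊇ {$}; new: +{$}
  S→c B: FOLLOW(B) ⊇ FOLLOW(S) ⊇ {$}; new: +{$}
  S: {$}  A: {$}  B: {$}  C: {a,b}
[2] — fixpoint
  S: {$}  A: {$}  B: {$}  C: {a,b}

FOLLOW(C) = ["a", "b"]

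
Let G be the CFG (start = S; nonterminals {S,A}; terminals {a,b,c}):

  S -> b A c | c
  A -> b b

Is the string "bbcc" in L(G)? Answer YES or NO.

Convert to CNF:
  S -> T0 X2 | c
  A -> T0 T0
  T0 -> b
  T1 -> c
  X2 -> A T1

CYK table (by increasing span):
  [0..0]={T0}  "b"  orig:{}
  [1..1]={T0}  "b"  orig:{}
  [2..2]={S,T1}  "c"  orig:{S}
  [3..3]={S,T1}  "c"  orig:{S}
  [0..1]={A}  "bb"
  [1..2]=∅  "bc"
  [2..3]=∅  "cc"
  [0..2]={X2}  "bbc"  orig:{}
  [1..3]=∅  "bcc"
  [0..3]=∅  "bbcc"

S ∉ T[0,3] ⇒ NO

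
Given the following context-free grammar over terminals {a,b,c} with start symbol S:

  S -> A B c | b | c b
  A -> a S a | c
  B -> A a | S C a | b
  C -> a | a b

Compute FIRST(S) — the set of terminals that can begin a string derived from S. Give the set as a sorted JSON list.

Compute FIRST by fixpoint:
pass 1:
  A via A→a S a: +{a}
  A via A→c: +{c}
  B via B→A a: +{a,c}
  B via B→b: +{b}
  C via C→a: +{a}
  S via S→A B c: +{a,c}
  S via S→b: +{b}
  FIRST(S)={a,b,c}  FIRST(A)={a,c}  FIRST(B)={a,b,c}  FIRST(C)={a}
pass 2: (stable)
  FIRST(S)={a,b,c}  FIRST(A)={a,c}  FIRST(B)={a,b,c}  FIRST(C)={a}

FIRST(S) = ["a", "b", "c"]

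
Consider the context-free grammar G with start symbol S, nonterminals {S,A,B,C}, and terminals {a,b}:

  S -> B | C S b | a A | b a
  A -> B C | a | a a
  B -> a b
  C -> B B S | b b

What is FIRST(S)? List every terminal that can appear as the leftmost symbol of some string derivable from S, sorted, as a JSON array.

FIRST sets, iterate to fixpoint:
round 1:
  A via A→a: +{a}
  B via B→a b: +{a}
  C via C→B B S: +{a}
  C via C→b b: +{b}
  S via S→B: +{a}
  S via S→C S b: +{b}
  FIRST[S]={a,b}  FIRST[A]={a}  FIRST[B]={a}  FIRST[C]={a,b}
round 2: (no change)
  FIRST[S]={a,b}  FIRST[A]={a}  FIRST[B]={a}  FIRST[C]={a,b}

FIRST(S) = ["a", "b"]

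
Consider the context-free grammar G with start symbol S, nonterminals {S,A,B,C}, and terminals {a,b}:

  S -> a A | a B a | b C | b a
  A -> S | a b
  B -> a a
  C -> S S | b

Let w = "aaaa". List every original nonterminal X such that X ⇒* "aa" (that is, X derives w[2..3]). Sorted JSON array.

CNF form of G:
  S -> T0 A | T0 X3 | T1 C | T1 T0
  A -> T0 A | T0 T1 | T0 X2 | T1 C | T1 T0
  B -> T0 T0
  C -> S S | b
  T0 -> a
  T1 -> b
  X2 -> B T0
  X3 -> B T0

CYK table (by increasing span) — only the sub-triangle for w[2..3]:
  cell(2,2) a: {T0}  orig:{}
  cell(3,3) a: {T0}  orig:{}
  cell(2,3) aa: {B}

Original NTs in T[2,3] deriving "aa": ["B"]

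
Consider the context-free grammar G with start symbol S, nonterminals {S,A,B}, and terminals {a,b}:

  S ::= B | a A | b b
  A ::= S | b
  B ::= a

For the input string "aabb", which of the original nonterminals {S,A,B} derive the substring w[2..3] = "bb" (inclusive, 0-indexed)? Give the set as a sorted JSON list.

CNF form of G:
  S -> T0 A | T1 T1 | a
  A -> T0 A | T1 T1 | a | b
  B -> a
  T0 -> a
  T1 -> b

CYK fill (cells [i..j] with 2 ≤ i ≤ j ≤ 3 only):
  cell(2,2) b: {A,T1}  orig:{A}
  cell(3,3) b: {A,T1}  orig:{A}
  cell(2,3) bb: {A,S}

Original NTs in T[2,3] deriving "bb": ["A", "S"]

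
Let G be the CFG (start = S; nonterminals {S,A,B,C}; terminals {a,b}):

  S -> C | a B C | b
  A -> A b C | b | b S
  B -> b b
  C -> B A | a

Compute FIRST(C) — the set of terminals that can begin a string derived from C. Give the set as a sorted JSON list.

FIRST iteration:
pass 1:
  A via A→b: +{b}
  B via B→b b: +{b}
  C via C→B A: +{b}
  C via C→a: +{a}
  S via S→C: +{a,b}
  S: {a,b}  A: {b}  B: {b}  C: {a,b}
pass 2: (no change)
  S: {a,b}  A: {b}  B: {b}  C: {a,b}

FIRST(C) = ["a", "b"]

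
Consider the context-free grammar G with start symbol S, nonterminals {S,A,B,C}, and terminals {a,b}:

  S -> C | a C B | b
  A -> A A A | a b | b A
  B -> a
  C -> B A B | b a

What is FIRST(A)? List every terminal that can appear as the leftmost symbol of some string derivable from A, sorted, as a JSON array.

Compute FIRST by fixpoint:
round 1:
  A via A→a b: +{a}
  A via A→b A: +{b}
  B via B→a: +{a}
  C via C→B A B: +{a}
  C via C→b a: +{b}
  S via S→C: +{a,b}
  FIRST[S]={a,b}  FIRST[A]={a,b}  FIRST[B]={a}  FIRST[C]={a,b}
round 2: (no change)
  FIRST[S]={a,b}  FIRST[A]={a,b}  FIRST[B]={a}  FIRST[C]={a,b}

FIRST(A) = ["a", "b"]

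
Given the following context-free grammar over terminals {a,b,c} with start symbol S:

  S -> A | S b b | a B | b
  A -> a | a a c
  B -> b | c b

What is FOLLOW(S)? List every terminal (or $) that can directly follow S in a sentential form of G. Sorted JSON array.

FIRST sets, iterate to fixpoint:
round 1:
  A via A→a: +{a}
  B via B→b: +{b}
  B via B→c b: +{c}
  S via S→A: +{a}
  S via S→b: +{b}
  FIRST(S)={a,b}  FIRST(A)={a}  FIRST(B)={b,c}
round 2: done
  FIRST(S)={a,b}  FIRST(A)={a}  FIRST(B)={b,c}

Compute FOLLOW by fixpoint:
FOLLOW(S) := {$}
iter 1:
  S→A: FOLLOW(A) ⊇ FOLLOW(S) ⊇ {$}; new: +{$}
  S→S b b: FOLLOW(S) ⊇ FIRST(b) = {b}; new: +{b}
  S→a B: FOLLOW(B) ⊇ FOLLOW(S) ⊇ {$,b}; new: +{$,b}
  S: {$,b}  A: {$}  B: {$,b}
iter 2:
  S→A: FOLLOW(A) ⊇ FOLLOW(S) ⊇ {$,b}; new: +{b}
  S: {$,b}  A: {$,b}  B: {$,b}
iter 3: — fixpoint
  S: {$,b}  A: {$,b}  B: {$,b}

FOLLOW(S) = ["$", "b"]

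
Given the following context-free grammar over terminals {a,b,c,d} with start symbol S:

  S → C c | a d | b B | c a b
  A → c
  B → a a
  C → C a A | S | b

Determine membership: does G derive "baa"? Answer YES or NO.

Convert to CNF:
  S -> C T1 | T0 T2 | T1 X6 | T3 B
  A -> c
  B -> T0 T0
  C -> C T1 | C X4 | T0 T2 | T1 X5 | T3 B | b
  T0 -> a
  T1 -> c
  T2 -> d
  T3 -> b
  X4 -> T0 A
  X5 -> T0 T3
  X6 -> T0 T3

Fill CYK table bottom-up:
  cell(0,0) b: {C,T3}  orig:{C}
  cell(1,1) a: {T0}  orig:{}
  cell(2,2) a: {T0}  orig:{}
  cell(0,1) ba: ∅
  cell(1,2) aa: {B}
  cell(0,2) baa: {C,S}

S ∈ T[0,2] ⇒ YES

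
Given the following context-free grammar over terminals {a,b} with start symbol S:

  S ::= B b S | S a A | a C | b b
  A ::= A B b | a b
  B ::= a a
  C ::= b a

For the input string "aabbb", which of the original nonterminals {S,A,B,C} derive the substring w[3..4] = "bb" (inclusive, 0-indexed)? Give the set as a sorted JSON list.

CNF form of G:
  S -> B X3 | S X4 | T0 T0 | T1 C
  A -> A X2 | T1 T0
  B -> T1 T1
  C -> T0 T1
  T0 -> b
  T1 -> a
  X2 -> B T0
  X3 -> T0 S
  X4 -> T1 A

Fill CYK table bottom-up, restricted to cells inside w[3..4]:
  T[3,3] 'b' = {T0}  orig:{}
  T[4,4] 'b' = {T0}  orig:{}
  T[3,4] 'bb' = {S}

Original NTs in T[3,4] deriving "bb": ["S"]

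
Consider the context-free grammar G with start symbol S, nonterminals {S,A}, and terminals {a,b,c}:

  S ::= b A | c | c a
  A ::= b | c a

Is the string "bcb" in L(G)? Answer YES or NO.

CNF form of G:
  S -> T0 T1 | T2 A | c
  A -> T0 T1 | b
  T0 -> c
  T1 -> a
  T2 -> b

CYK fill:
  T[0,0] 'b' = {A,T2}  orig:{A}
  T[1,1] 'c' = {S,T0}  orig:{S}
  T[2,2] 'b' = {A,T2}  orig:{A}
  T[0,1] 'bc' = ∅
  T[1,2] 'cb' = ∅
  T[0,2] 'bcb' = ∅

S ∉ T[0,2] ⇒ NO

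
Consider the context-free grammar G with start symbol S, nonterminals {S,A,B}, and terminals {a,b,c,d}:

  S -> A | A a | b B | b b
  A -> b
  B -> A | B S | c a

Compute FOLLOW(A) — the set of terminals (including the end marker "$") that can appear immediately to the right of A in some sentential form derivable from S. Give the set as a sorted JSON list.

FIRST sets, iterate to fixpoint:
[1]
  A via A→b: +{b}
  B via B→A: +{b}
  B via B→c a: +{c}
  S via S→A: +{b}
  FIRST(S)={b}  FIRST(A)={b}  FIRST(B)={b,c}
[2] (stable)
  FIRST(S)={b}  FIRST(A)={b}  FIRST(B)={b,c}

Compute FOLLOW by fixpoint:
FOLLOW(S) := {$}
pass 1:
  B→B S: FOLLOW(B) ⊇ FIRST(S) = {b}; new: +{b}
  B→B S: FOLLOW(S) ⊇ FOLLOW(B) ⊇ {b}; new: +{b}
  S→A: FOLLOW(A) ⊇ FOLLOW(S) ⊇ {$,b}; new: +{$,b}
  S→A a: FOLLOW(A) ⊇ FIRST(a) = {a}; new: +{a}
  S→b B: FOLLOW(B) ⊇ FOLLOW(S) ⊇ {$,b}; new: +{$}
  FOLLOW[S]={$,b}  FOLLOW[A]={$,a,b}  FOLLOW[B]={$,b}
pass 2: — fixpoint
  FOLLOW[S]={$,b}  FOLLOW[A]={$,a,b}  FOLLOW[B]={$,b}

FOLLOW(A) = ["$", "a", "b"]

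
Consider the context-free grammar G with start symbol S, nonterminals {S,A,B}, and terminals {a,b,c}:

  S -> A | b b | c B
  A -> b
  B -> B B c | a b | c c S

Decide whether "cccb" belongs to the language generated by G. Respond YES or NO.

Convert to CNF:
  S -> T0 B | T2 T2 | b
  A -> b
  B -> B X3 | T0 X4 | T1 T2
  T0 -> c
  T1 -> a
  T2 -> b
  X3 -> B T0
  X4 -> T0 S

CYK fill:
  [0..0]={T0}  "c"  orig:{}
  [1..1]={T0}  "c"  orig:{}
  [2..2]={T0}  "c"  orig:{}
  [3..3]={A,S,T2}  "b"  orig:{A,S}
  [0..1]=∅  "cc"
  [1..2]=∅  "cc"
  [2..3]={X4}  "cb"  orig:{}
  [0..2]=∅  "ccc"
  [1..3]={B}  "ccb"
  [0..3]={S}  "cccb"

S ∈ T[0,3] ⇒ YES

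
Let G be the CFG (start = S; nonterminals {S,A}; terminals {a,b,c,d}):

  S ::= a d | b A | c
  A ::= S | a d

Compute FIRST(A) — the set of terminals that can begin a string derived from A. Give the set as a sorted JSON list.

Compute FIRST by fixpoint:
pass 1:
  A via A→a d: +{a}
  S via S→a d: +{a}
  S via S→b A: +{b}
  S via S→c: +{c}
  S: {a,b,c}  A: {a}
pass 2:
  A via A→S: +{b,c}
  S: {a,b,c}  A: {a,b,c}
pass 3: (no change)
  S: {a,b,c}  A: {a,b,c}

FIRST(A) = ["a", "b", "c"]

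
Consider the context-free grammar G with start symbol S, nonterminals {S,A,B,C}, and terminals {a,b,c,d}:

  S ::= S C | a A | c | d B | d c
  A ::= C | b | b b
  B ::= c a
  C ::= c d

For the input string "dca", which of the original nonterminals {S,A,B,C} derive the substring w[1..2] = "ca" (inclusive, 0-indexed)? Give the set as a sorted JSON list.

Convert to CNF:
  S -> S C | T2 B | T2 T1 | T3 A | c
  A -> T0 T0 | T1 T2 | b
  B -> T1 T3
  C -> T1 T2
  T0 -> b
  T1 -> c
  T2 -> d
  T3 -> a

CYK fill — only the sub-triangle for w[1..2]:
  T[1,1] 'c' = {S,T1}  orig:{S}
  T[2,2] 'a' = {T3}  orig:{}
  T[1,2] 'ca' = {B}

Original NTs in T[1,2] deriving "ca": ["B"]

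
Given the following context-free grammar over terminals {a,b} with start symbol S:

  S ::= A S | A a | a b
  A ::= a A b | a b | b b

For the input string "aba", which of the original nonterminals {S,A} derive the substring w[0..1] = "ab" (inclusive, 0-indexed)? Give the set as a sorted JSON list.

CNF form of G:
  S -> A S | A T0 | T0 T1
  A -> T0 T1 | T0 X2 | T1 T1
  T0 -> a
  T1 -> b
  X2 -> A T1

CYK fill (cells [i..j] with 0 ≤ i ≤ j ≤ 1 only):
  cell(0,0) a: {T0}  orig:{}
  cell(1,1) b: {T1}  orig:{}
  cell(0,1) ab: {A,S}

Original NTs in T[0,1] deriving "ab": ["A", "S"]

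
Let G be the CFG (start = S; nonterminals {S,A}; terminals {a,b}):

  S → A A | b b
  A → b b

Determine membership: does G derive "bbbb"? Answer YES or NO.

CNF form of G:
  S -> A A | T0 T0
  A -> T0 T0
  T0 -> b

Fill CYK table bottom-up:
  cell(0,0) b: {T0}  orig:{}
  cell(1,1) b: {T0}  orig:{}
  cell(2,2) b: {T0}  orig:{}
  cell(3,3) b: {T0}  orig:{}
  cell(0,1) bb: {A,S}
  cell(1,2) bb: {A,S}
  cell(2,3) bb: {A,S}
  cell(0,2) bbb: ∅
  cell(1,3) bbb: ∅
  cell(0,3) bbbb: {S}

S ∈ T[0,3] ⇒ YES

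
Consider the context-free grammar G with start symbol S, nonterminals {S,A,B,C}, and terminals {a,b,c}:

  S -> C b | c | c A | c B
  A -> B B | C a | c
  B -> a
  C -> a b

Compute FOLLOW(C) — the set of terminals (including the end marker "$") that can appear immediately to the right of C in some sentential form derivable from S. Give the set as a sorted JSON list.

FIRST iteration:
round 1:
  A via A→c: +{c}
  B via B→a: +{a}
  C via C→a b: +{a}
  S via S→C b: +{a}
  S via S→c: +{c}
  FIRST(S)={a,c}  FIRST(A)={c}  FIRST(B)={a}  FIRST(C)={a}
round 2:
  A via A→B B: +{a}
  FIRST(S)={a,c}  FIRST(A)={a,c}  FIRST(B)={a}  FIRST(C)={a}
round 3: (stable)
  FIRST(S)={a,c}  FIRST(A)={a,c}  FIRST(B)={a}  FIRST(C)={a}

FOLLOW sets:
FOLLOW(S) := {$}
pass 1:
  A→B B: FOLLOW(B) ⊇ FIRST(B) = {a}; new: +{a}
  A→C a: FOLLOW(C) ⊇ FIRST(a) = {a}; new: +{a}
  S→C b: FOLLOW(C) ⊇ FIRST(b) = {b}; new: +{b}
  S→c A: FOLLOW(A) ⊇ FOLLOW(S) ⊇ {$}; new: +{$}
  S→c B: FOLLOW(B) ⊇ FOLLOW(S) ⊇ {$}; new: +{$}
  FOLLOW(S)={$}  FOLLOW(A)={$}  FOLLOW(B)={$,a}  FOLLOW(C)={a,b}
pass 2: done
  FOLLOW(S)={$}  FOLLOW(A)={$}  FOLLOW(B)={$,a}  FOLLOW(C)={a,b}

FOLLOW(C) = ["a", "b"]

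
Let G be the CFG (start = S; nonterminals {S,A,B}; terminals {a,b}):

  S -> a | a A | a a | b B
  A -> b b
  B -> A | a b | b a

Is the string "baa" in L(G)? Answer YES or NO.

CNF form of G:
  S -> T0 B | T1 A | T1 T1 | a
  A -> T0 T0
  B -> T0 T0 | T0 T1 | T1 T0
  T0 -> b
  T1 -> a

Fill CYK table bottom-up:
  cell(0,0) b: {T0}  orig:{}
  cell(1,1) a: {S,T1}  orig:{S}
  cell(2,2) a: {S,T1}  orig:{S}
  cell(0,1) ba: {B}
  cell(1,2) aa: {S}
  cell(0,2) baa: ∅

S ∉ T[0,2] ⇒ NO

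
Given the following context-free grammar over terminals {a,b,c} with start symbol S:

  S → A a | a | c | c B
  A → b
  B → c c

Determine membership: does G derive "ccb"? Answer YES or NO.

Convert to CNF:
  S -> A T1 | T0 B | a | c
  A -> b
  B -> T0 T0
  T0 -> c
  T1 -> a

CYK fill:
  [0..0]={S,T0}  "c"  orig:{S}
  [1..1]={S,T0}  "c"  orig:{S}
  [2..2]={A}  "b"
  [0..1]={B}  "cc"
  [1..2]=∅  "cb"
  [0..2]=∅  "ccb"

S ∉ T[0,2] ⇒ NO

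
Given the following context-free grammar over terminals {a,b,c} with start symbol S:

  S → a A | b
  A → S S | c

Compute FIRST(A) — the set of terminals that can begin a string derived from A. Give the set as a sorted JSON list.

Compute FIRST by fixpoint:
round 1:
  A via A→c: +{c}
  S via S→a A: +{a}
  S via S→b: +{b}
  FIRST(S)={a,b}  FIRST(A)={c}
round 2:
  A via A→S S: +{a,b}
  FIRST(S)={a,b}  FIRST(A)={a,b,c}
round 3: — fixpoint
  FIRST(S)={a,b}  FIRST(A)={a,b,c}

FIRST(A) = ["a", "b", "c"]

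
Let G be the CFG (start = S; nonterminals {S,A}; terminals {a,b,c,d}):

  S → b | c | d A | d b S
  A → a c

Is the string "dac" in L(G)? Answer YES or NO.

CNF form of G:
  S -> T2 A | T2 X4 | b | c
  A -> T0 T1
  T0 -> a
  T1 -> c
  T2 -> d
  T3 -> b
  X4 -> T3 S

CYK table (by increasing span):
  [0..0]={T2}  "d"  orig:{}
  [1..1]={T0}  "a"  orig:{}
  [2..2]={S,T1}  "c"  orig:{S}
  [0..1]=∅  "da"
  [1..2]={A}  "ac"
  [0..2]={S}  "dac"

S ∈ T[0,2] ⇒ YES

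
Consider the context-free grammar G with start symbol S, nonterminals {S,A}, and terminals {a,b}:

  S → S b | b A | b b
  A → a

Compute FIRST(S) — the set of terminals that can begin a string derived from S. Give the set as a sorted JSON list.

FIRST sets, iterate to fixpoint:
[1]
  A via A→a: +{a}
  S via S→b A: +{b}
  FIRST(S)={b}  FIRST(A)={a}
[2] (stable)
  FIRST(S)={b}  FIRST(A)={a}

FIRST(S) = ["b"]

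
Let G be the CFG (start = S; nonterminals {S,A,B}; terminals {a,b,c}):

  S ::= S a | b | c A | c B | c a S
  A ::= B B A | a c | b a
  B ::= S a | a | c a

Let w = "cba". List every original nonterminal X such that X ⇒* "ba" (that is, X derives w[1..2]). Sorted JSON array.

Convert to CNF:
  S -> S T0 | T1 A | T1 B | T1 X4 | b
  A -> B X3 | T0 T1 | T2 T0
  B -> S T0 | T1 T0 | a
  T0 -> a
  T1 -> c
  T2 -> b
  X3 -> B A
  X4 -> T0 S

CYK table (by increasing span) (cells [i..j] with 1 ≤ i ≤ j ≤ 2 only):
  T[1,1] 'b' = {S,T2}  orig:{S}
  T[2,2] 'a' = {B,T0}  orig:{B}
  T[1,2] 'ba' = {A,B,S}

Original NTs in T[1,2] deriving "ba": ["A", "B", "S"]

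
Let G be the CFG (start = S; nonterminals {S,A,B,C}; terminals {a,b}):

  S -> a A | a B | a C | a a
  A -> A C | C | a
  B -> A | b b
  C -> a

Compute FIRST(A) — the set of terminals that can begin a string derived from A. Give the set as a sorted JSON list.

FIRST sets, iterate to fixpoint:
iter 1:
  A via A→a: +{a}
  B via B→A: +{a}
  B via B→b b: +{b}
  C via C→a: +{a}
  S via S→a A: +{a}
  FIRST(S)={a}  FIRST(A)={a}  FIRST(B)={a,b}  FIRST(C)={a}
iter 2: — fixpoint
  FIRST(S)={a}  FIRST(A)={a}  FIRST(B)={a,b}  FIRST(C)={a}

FIRST(A) = ["a"]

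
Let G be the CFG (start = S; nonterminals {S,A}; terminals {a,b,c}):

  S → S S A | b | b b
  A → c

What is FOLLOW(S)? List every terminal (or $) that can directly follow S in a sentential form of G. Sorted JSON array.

FIRST iteration:
pass 1:
  A via A→c: +{c}
  S via S→b: +{b}
  FIRST[S]={b}  FIRST[A]={c}
pass 2: (stable)
  FIRST[S]={b}  FIRST[A]={c}

Compute FOLLOW by fixpoint:
initialize: $ ∈ FOLLOW(S)
pass 1:
  S→S S A: FOLLOW(S) ⊇ FIRST(S) = {b}; new: +{b}
  S→S S A: FOLLOW(S) ⊇ FIRST(A) = {c}; new: +{c}
  S→S S A: FOLLOW(A) ⊇ FOLLOW(S) ⊇ {$,b,c}; new: +{$,b,c}
  S: {$,b,c}  A: {$,b,c}
pass 2: done
  S: {$,b,c}  A: {$,b,c}

FOLLOW(S) = ["$", "b", "c"]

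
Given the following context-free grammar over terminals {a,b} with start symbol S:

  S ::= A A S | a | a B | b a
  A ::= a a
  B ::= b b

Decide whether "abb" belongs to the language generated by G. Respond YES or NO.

CNF form of G:
  S -> A X2 | T0 B | T1 T0 | a
  A -> T0 T0
  B -> T1 T1
  T0 -> a
  T1 -> b
  X2 -> A S

CYK table (by increasing span):
  T[0,0] 'a' = {S,T0}  orig:{S}
  T[1,1] 'b' = {T1}  orig:{}
  T[2,2] 'b' = {T1}  orig:{}
  T[0,1] 'ab' = ∅
  T[1,2] 'bb' = {B}
  T[0,2] 'abb' = {S}

S ∈ T[0,2] ⇒ YES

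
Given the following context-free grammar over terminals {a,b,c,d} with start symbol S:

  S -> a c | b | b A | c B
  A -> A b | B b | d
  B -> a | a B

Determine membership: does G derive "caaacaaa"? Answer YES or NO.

CNF form of G:
  S -> T0 A | T1 T2 | T2 B | b
  A -> A T0 | B T0 | d
  B -> T1 B | a
  T0 -> b
  T1 -> a
  T2 -> c

Fill CYK table bottom-up:
  T[0,0] 'c' = {T2}  orig:{}
  T[1,1] 'a' = {B,T1}  orig:{B}
  T[2,2] 'a' = {B,T1}  orig:{B}
  T[3,3] 'a' = {B,T1}  orig:{B}
  T[4,4] 'c' = {T2}  orig:{}
  T[5,5] 'a' = {B,T1}  orig:{B}
  T[6,6] 'a' = {B,T1}  orig:{B}
  T[7,7] 'a' = {B,T1}  orig:{B}
  T[0,1] 'ca' = {S}
  T[1,2] 'aa' = {B}
  T[2,3] 'aa' = {B}
  T[3,4] 'ac' = {S}
  T[4,5] 'ca' = {S}
  T[5,6] 'aa' = {B}
  T[6,7] 'aa' = {B}
  T[0,2] 'caa' = {S}
  T[1,3] 'aaa' = {B}
  T[2,4] 'aac' = ∅
  T[3,5] 'aca' = ∅
  T[4,6] 'caa' = {S}
  T[5,7] 'aaa' = {B}
  T[0,3] 'caaa' = {S}
  T[1,4] 'aaac' = ∅
  T[2,5] 'aaca' = ∅
  T[3,6] 'acaa' = ∅
  T[4,7] 'caaa' = {S}
  T[0,4] 'caaac' = ∅
  T[1,5] 'aaaca' = ∅
  T[2,6] 'aacaa' = ∅
  T[3,7] 'acaaa' = ∅
  T[0,5] 'caaaca' = ∅
  T[1,6] 'aaacaa' = ∅
  T[2,7] 'aacaaa' = ∅
  T[0,6] 'caaacaa' = ∅
  T[1,7] 'aaacaaa' = ∅
  T[0,7] 'caaacaaa' = ∅

S ∉ T[0,7] ⇒ NO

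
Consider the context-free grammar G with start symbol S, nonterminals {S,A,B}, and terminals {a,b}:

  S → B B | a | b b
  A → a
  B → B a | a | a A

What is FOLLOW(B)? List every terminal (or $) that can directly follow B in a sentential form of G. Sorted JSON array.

Compute FIRST by fixpoint:
[1]
  A via A→a: +{a}
  B via B→a: +{a}
  S via S→B B: +{a}
  S via S→b b: +{b}
  FIRST[S]={a,b}  FIRST[A]={a}  FIRST[B]={a}
[2] done
  FIRST[S]={a,b}  FIRST[A]={a}  FIRST[B]={a}

Compute FOLLOW by fixpoint:
seed FOLLOW(S) with $
pass 1:
  B→B a: FOLLOW(B) ⊇ FIRST(a) = {a}; new: +{a}
  B→a A: FOLLOW(A) ⊇ FOLLOW(B) ⊇ {a}; new: +{a}
  S→B B: FOLLOW(B) ⊇ FOLLOW(S) ⊇ {$}; new: +{$}
  FOLLOW[S]={$}  FOLLOW[A]={a}  FOLLOW[B]={$,a}
pass 2:
  B→a A: FOLLOW(A) ⊇ FOLLOW(B) ⊇ {$,a}; new: +{$}
  FOLLOW[S]={$}  FOLLOW[A]={$,a}  FOLLOW[B]={$,a}
pass 3: (stable)
  FOLLOW[S]={$}  FOLLOW[A]={$,a}  FOLLOW[B]={$,a}

FOLLOW(B) = ["$", "a"]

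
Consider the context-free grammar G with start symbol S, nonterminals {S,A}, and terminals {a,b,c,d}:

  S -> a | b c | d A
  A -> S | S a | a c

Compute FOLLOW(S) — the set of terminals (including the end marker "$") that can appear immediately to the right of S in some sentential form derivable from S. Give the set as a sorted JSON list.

Compute FIRST by fixpoint:
pass 1:
  A via A→a c: +{a}
  S via S→a: +{a}
  S via S→b c: +{b}
  S via S→d A: +{d}
  S: {a,b,d}  A: {a}
pass 2:
  A via A→S: +{b,d}
  S: {a,b,d}  A: {a,b,d}
pass 3: done
  S: {a,b,d}  A: {a,b,d}

FOLLOW sets:
initialize: $ ∈ FOLLOW(S)
iter 1:
  A→S a: FOLLOW(S) ⊇ FIRST(a) = {a}; new: +{a}
  S→d A: FOLLOW(A) ⊇ FOLLOW(S) ⊇ {$,a}; new: +{$,a}
  FOLLOW[S]={$,a}  FOLLOW[A]={$,a}
iter 2: — fixpoint
  FOLLOW[S]={$,a}  FOLLOW[A]={$,a}

FOLLOW(S) = ["$", "a"]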